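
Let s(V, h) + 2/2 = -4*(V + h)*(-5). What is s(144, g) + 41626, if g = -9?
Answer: 44325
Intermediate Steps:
s(V, h) = -1 + 20*V + 20*h (s(V, h) = -1 - 4*(V + h)*(-5) = -1 + (-4*V - 4*h)*(-5) = -1 + (20*V + 20*h) = -1 + 20*V + 20*h)
s(144, g) + 41626 = (-1 + 20*144 + 20*(-9)) + 41626 = (-1 + 2880 - 180) + 41626 = 2699 + 41626 = 44325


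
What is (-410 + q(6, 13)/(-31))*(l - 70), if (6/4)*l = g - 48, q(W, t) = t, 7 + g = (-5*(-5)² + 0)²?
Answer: -131174130/31 ≈ -4.2314e+6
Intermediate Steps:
g = 15618 (g = -7 + (-5*(-5)² + 0)² = -7 + (-5*25 + 0)² = -7 + (-125 + 0)² = -7 + (-125)² = -7 + 15625 = 15618)
l = 10380 (l = 2*(15618 - 48)/3 = (⅔)*15570 = 10380)
(-410 + q(6, 13)/(-31))*(l - 70) = (-410 + 13/(-31))*(10380 - 70) = (-410 + 13*(-1/31))*10310 = (-410 - 13/31)*10310 = -12723/31*10310 = -131174130/31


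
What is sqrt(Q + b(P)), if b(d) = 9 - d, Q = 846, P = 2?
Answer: sqrt(853) ≈ 29.206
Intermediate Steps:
sqrt(Q + b(P)) = sqrt(846 + (9 - 1*2)) = sqrt(846 + (9 - 2)) = sqrt(846 + 7) = sqrt(853)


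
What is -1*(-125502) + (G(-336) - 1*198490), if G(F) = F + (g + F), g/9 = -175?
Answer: -75235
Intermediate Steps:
g = -1575 (g = 9*(-175) = -1575)
G(F) = -1575 + 2*F (G(F) = F + (-1575 + F) = -1575 + 2*F)
-1*(-125502) + (G(-336) - 1*198490) = -1*(-125502) + ((-1575 + 2*(-336)) - 1*198490) = 125502 + ((-1575 - 672) - 198490) = 125502 + (-2247 - 198490) = 125502 - 200737 = -75235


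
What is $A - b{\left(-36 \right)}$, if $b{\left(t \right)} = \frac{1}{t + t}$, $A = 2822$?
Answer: $\frac{203185}{72} \approx 2822.0$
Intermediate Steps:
$b{\left(t \right)} = \frac{1}{2 t}$
$A - b{\left(-36 \right)} = 2822 - \frac{1}{2 \left(-36\right)} = 2822 - \frac{1}{2} \left(- \frac{1}{36}\right) = 2822 - - \frac{1}{72} = 2822 + \frac{1}{72} = \frac{203185}{72}$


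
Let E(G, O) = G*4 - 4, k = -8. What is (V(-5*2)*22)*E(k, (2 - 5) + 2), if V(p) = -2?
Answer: 1584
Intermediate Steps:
E(G, O) = -4 + 4*G (E(G, O) = 4*G - 4 = -4 + 4*G)
(V(-5*2)*22)*E(k, (2 - 5) + 2) = (-2*22)*(-4 + 4*(-8)) = -44*(-4 - 32) = -44*(-36) = 1584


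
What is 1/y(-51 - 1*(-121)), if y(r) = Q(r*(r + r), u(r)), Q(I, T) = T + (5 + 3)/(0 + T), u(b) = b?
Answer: 35/2454 ≈ 0.014262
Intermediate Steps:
Q(I, T) = T + 8/T
y(r) = r + 8/r
1/y(-51 - 1*(-121)) = 1/((-51 - 1*(-121)) + 8/(-51 - 1*(-121))) = 1/((-51 + 121) + 8/(-51 + 121)) = 1/(70 + 8/70) = 1/(70 + 8*(1/70)) = 1/(70 + 4/35) = 1/(2454/35) = 35/2454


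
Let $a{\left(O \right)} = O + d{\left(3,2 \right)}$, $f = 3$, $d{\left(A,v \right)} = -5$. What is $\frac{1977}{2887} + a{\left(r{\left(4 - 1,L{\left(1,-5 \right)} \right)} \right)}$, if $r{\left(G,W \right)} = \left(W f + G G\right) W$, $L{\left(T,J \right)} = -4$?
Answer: $\frac{22186}{2887} \approx 7.6848$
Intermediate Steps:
$r{\left(G,W \right)} = W \left(G^{2} + 3 W\right)$ ($r{\left(G,W \right)} = \left(W 3 + G G\right) W = \left(3 W + G^{2}\right) W = \left(G^{2} + 3 W\right) W = W \left(G^{2} + 3 W\right)$)
$a{\left(O \right)} = -5 + O$ ($a{\left(O \right)} = O - 5 = -5 + O$)
$\frac{1977}{2887} + a{\left(r{\left(4 - 1,L{\left(1,-5 \right)} \right)} \right)} = \frac{1977}{2887} - \left(5 + 4 \left(\left(4 - 1\right)^{2} + 3 \left(-4\right)\right)\right) = 1977 \cdot \frac{1}{2887} - \left(5 + 4 \left(\left(4 - 1\right)^{2} - 12\right)\right) = \frac{1977}{2887} - \left(5 + 4 \left(3^{2} - 12\right)\right) = \frac{1977}{2887} - \left(5 + 4 \left(9 - 12\right)\right) = \frac{1977}{2887} - -7 = \frac{1977}{2887} + \left(-5 + 12\right) = \frac{1977}{2887} + 7 = \frac{22186}{2887}$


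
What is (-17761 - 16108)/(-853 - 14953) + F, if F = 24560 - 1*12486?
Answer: 190875513/15806 ≈ 12076.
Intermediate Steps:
F = 12074 (F = 24560 - 12486 = 12074)
(-17761 - 16108)/(-853 - 14953) + F = (-17761 - 16108)/(-853 - 14953) + 12074 = -33869/(-15806) + 12074 = -33869*(-1/15806) + 12074 = 33869/15806 + 12074 = 190875513/15806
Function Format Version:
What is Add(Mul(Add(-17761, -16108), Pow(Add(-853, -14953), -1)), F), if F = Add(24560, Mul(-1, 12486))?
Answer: Rational(190875513, 15806) ≈ 12076.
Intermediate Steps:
F = 12074 (F = Add(24560, -12486) = 12074)
Add(Mul(Add(-17761, -16108), Pow(Add(-853, -14953), -1)), F) = Add(Mul(Add(-17761, -16108), Pow(Add(-853, -14953), -1)), 12074) = Add(Mul(-33869, Pow(-15806, -1)), 12074) = Add(Mul(-33869, Rational(-1, 15806)), 12074) = Add(Rational(33869, 15806), 12074) = Rational(190875513, 15806)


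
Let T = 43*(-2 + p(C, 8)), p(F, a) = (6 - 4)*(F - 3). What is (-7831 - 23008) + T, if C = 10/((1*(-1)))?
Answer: -32043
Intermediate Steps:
C = -10 (C = 10/(-1) = 10*(-1) = -10)
p(F, a) = -6 + 2*F (p(F, a) = 2*(-3 + F) = -6 + 2*F)
T = -1204 (T = 43*(-2 + (-6 + 2*(-10))) = 43*(-2 + (-6 - 20)) = 43*(-2 - 26) = 43*(-28) = -1204)
(-7831 - 23008) + T = (-7831 - 23008) - 1204 = -30839 - 1204 = -32043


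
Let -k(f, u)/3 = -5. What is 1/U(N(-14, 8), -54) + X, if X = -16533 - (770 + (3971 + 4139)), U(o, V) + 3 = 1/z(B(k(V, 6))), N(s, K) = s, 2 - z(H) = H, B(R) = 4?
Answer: -177893/7 ≈ -25413.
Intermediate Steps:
k(f, u) = 15 (k(f, u) = -3*(-5) = 15)
z(H) = 2 - H
U(o, V) = -7/2 (U(o, V) = -3 + 1/(2 - 1*4) = -3 + 1/(2 - 4) = -3 + 1/(-2) = -3 - 1/2 = -7/2)
X = -25413 (X = -16533 - (770 + 8110) = -16533 - 1*8880 = -16533 - 8880 = -25413)
1/U(N(-14, 8), -54) + X = 1/(-7/2) - 25413 = -2/7 - 25413 = -177893/7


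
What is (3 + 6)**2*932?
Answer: 75492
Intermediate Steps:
(3 + 6)**2*932 = 9**2*932 = 81*932 = 75492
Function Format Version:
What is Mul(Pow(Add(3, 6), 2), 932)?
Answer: 75492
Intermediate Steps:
Mul(Pow(Add(3, 6), 2), 932) = Mul(Pow(9, 2), 932) = Mul(81, 932) = 75492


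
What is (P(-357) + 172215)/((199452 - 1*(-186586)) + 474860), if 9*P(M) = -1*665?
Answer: 774635/3874041 ≈ 0.19996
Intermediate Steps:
P(M) = -665/9 (P(M) = (-1*665)/9 = (⅑)*(-665) = -665/9)
(P(-357) + 172215)/((199452 - 1*(-186586)) + 474860) = (-665/9 + 172215)/((199452 - 1*(-186586)) + 474860) = 1549270/(9*((199452 + 186586) + 474860)) = 1549270/(9*(386038 + 474860)) = (1549270/9)/860898 = (1549270/9)*(1/860898) = 774635/3874041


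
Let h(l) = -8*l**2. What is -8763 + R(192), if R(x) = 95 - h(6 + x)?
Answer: 304964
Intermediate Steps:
R(x) = 95 + 8*(6 + x)**2 (R(x) = 95 - (-8)*(6 + x)**2 = 95 + 8*(6 + x)**2)
-8763 + R(192) = -8763 + (95 + 8*(6 + 192)**2) = -8763 + (95 + 8*198**2) = -8763 + (95 + 8*39204) = -8763 + (95 + 313632) = -8763 + 313727 = 304964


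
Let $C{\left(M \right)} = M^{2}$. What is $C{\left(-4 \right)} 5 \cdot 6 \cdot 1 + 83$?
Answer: $563$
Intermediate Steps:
$C{\left(-4 \right)} 5 \cdot 6 \cdot 1 + 83 = \left(-4\right)^{2} \cdot 5 \cdot 6 \cdot 1 + 83 = 16 \cdot 30 \cdot 1 + 83 = 16 \cdot 30 + 83 = 480 + 83 = 563$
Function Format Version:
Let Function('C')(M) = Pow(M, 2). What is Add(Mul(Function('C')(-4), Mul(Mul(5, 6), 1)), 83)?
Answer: 563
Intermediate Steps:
Add(Mul(Function('C')(-4), Mul(Mul(5, 6), 1)), 83) = Add(Mul(Pow(-4, 2), Mul(Mul(5, 6), 1)), 83) = Add(Mul(16, Mul(30, 1)), 83) = Add(Mul(16, 30), 83) = Add(480, 83) = 563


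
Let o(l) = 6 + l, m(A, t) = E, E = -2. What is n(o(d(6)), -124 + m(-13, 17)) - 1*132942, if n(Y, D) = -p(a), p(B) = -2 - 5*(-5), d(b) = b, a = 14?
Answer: -132965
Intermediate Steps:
m(A, t) = -2
p(B) = 23 (p(B) = -2 + 25 = 23)
n(Y, D) = -23 (n(Y, D) = -1*23 = -23)
n(o(d(6)), -124 + m(-13, 17)) - 1*132942 = -23 - 1*132942 = -23 - 132942 = -132965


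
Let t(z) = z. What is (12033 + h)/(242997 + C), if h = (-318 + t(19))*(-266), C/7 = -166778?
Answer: -91567/924449 ≈ -0.099050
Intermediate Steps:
C = -1167446 (C = 7*(-166778) = -1167446)
h = 79534 (h = (-318 + 19)*(-266) = -299*(-266) = 79534)
(12033 + h)/(242997 + C) = (12033 + 79534)/(242997 - 1167446) = 91567/(-924449) = 91567*(-1/924449) = -91567/924449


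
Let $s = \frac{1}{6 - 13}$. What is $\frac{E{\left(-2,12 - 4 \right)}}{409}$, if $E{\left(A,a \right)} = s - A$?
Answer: $\frac{13}{2863} \approx 0.0045407$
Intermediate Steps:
$s = - \frac{1}{7}$ ($s = \frac{1}{-7} = - \frac{1}{7} \approx -0.14286$)
$E{\left(A,a \right)} = - \frac{1}{7} - A$
$\frac{E{\left(-2,12 - 4 \right)}}{409} = \frac{- \frac{1}{7} - -2}{409} = \left(- \frac{1}{7} + 2\right) \frac{1}{409} = \frac{13}{7} \cdot \frac{1}{409} = \frac{13}{2863}$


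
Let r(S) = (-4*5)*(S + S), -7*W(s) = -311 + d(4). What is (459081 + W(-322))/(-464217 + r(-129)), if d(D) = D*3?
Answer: -3213866/3213399 ≈ -1.0001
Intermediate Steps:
d(D) = 3*D
W(s) = 299/7 (W(s) = -(-311 + 3*4)/7 = -(-311 + 12)/7 = -⅐*(-299) = 299/7)
r(S) = -40*S
(459081 + W(-322))/(-464217 + r(-129)) = (459081 + 299/7)/(-464217 - 40*(-129)) = 3213866/(7*(-464217 + 5160)) = (3213866/7)/(-459057) = (3213866/7)*(-1/459057) = -3213866/3213399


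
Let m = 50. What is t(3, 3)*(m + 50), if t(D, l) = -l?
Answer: -300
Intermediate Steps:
t(3, 3)*(m + 50) = (-1*3)*(50 + 50) = -3*100 = -300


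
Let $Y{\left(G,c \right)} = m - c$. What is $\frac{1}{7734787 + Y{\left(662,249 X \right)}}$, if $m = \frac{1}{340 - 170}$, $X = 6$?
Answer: $\frac{170}{1314659811} \approx 1.2931 \cdot 10^{-7}$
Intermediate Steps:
$m = \frac{1}{170} \approx 0.0058824$
$Y{\left(G,c \right)} = \frac{1}{170} - c$
$\frac{1}{7734787 + Y{\left(662,249 X \right)}} = \frac{1}{7734787 + \left(\frac{1}{170} - 249 \cdot 6\right)} = \frac{1}{7734787 + \left(\frac{1}{170} - 1494\right)} = \frac{1}{7734787 - \frac{253979}{170}} = \frac{1}{\frac{1314659811}{170}} = \frac{170}{1314659811}$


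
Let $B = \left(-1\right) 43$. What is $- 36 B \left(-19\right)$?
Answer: $-29412$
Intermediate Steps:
$B = -43$
$- 36 B \left(-19\right) = \left(-36\right) \left(-43\right) \left(-19\right) = 1548 \left(-19\right) = -29412$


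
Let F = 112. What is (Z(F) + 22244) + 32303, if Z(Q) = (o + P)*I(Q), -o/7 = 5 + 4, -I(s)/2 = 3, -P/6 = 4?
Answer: 55069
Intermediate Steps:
P = -24 (P = -6*4 = -24)
I(s) = -6 (I(s) = -2*3 = -6)
o = -63 (o = -7*(5 + 4) = -7*9 = -63)
Z(Q) = 522 (Z(Q) = (-63 - 24)*(-6) = -87*(-6) = 522)
(Z(F) + 22244) + 32303 = (522 + 22244) + 32303 = 22766 + 32303 = 55069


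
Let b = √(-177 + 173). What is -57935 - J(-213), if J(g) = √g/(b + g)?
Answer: -57935 + I*√213*(213 + 2*I)/45373 ≈ -57935.0 + 0.068513*I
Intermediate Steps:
b = 2*I (b = √(-4) = 2*I ≈ 2.0*I)
J(g) = √g/(g + 2*I) (J(g) = √g/(2*I + g) = √g/(g + 2*I))
-57935 - J(-213) = -57935 - √(-213)/(-213 + 2*I) = -57935 - I*√213*(-213 - 2*I)/45373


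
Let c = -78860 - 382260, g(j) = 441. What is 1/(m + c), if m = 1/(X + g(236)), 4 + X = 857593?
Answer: -858030/395654793599 ≈ -2.1686e-6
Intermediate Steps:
X = 857589 (X = -4 + 857593 = 857589)
m = 1/858030 (m = 1/(857589 + 441) = 1/858030 ≈ 1.1655e-6)
c = -461120
1/(m + c) = 1/(1/858030 - 461120) = 1/(-395654793599/858030) = -858030/395654793599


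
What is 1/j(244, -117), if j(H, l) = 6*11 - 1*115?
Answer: -1/49 ≈ -0.020408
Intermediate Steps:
j(H, l) = -49 (j(H, l) = 66 - 115 = -49)
1/j(244, -117) = 1/(-49) = -1/49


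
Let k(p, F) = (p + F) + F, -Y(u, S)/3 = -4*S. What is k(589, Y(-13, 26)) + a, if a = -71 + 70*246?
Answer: 18362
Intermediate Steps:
a = 17149 (a = -71 + 17220 = 17149)
Y(u, S) = 12*S (Y(u, S) = -(-12)*S = 12*S)
k(p, F) = p + 2*F (k(p, F) = (F + p) + F = p + 2*F)
k(589, Y(-13, 26)) + a = (589 + 2*(12*26)) + 17149 = (589 + 2*312) + 17149 = (589 + 624) + 17149 = 1213 + 17149 = 18362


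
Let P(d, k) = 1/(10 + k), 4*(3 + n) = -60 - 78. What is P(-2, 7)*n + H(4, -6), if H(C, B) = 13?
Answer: 367/34 ≈ 10.794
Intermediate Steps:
n = -75/2 (n = -3 + (-60 - 78)/4 = -3 + (1/4)*(-138) = -3 - 69/2 = -75/2 ≈ -37.500)
P(-2, 7)*n + H(4, -6) = -75/2/(10 + 7) + 13 = -75/2/17 + 13 = (1/17)*(-75/2) + 13 = -75/34 + 13 = 367/34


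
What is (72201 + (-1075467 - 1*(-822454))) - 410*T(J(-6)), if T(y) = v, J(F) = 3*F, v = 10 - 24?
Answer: -175072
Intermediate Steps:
v = -14
T(y) = -14
(72201 + (-1075467 - 1*(-822454))) - 410*T(J(-6)) = (72201 + (-1075467 - 1*(-822454))) - 410*(-14) = (72201 + (-1075467 + 822454)) - 1*(-5740) = (72201 - 253013) + 5740 = -180812 + 5740 = -175072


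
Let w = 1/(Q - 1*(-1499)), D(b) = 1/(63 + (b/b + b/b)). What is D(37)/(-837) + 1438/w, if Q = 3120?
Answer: 361364647409/54405 ≈ 6.6421e+6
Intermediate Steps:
D(b) = 1/65 (D(b) = 1/(63 + (1 + 1)) = 1/(63 + 2) = 1/65)
w = 1/4619 (w = 1/(3120 - 1*(-1499)) = 1/(3120 + 1499) = 1/4619 ≈ 0.00021650)
D(37)/(-837) + 1438/w = (1/65)/(-837) + 1438/(1/4619) = (1/65)*(-1/837) + 1438*4619 = -1/54405 + 6642122 = 361364647409/54405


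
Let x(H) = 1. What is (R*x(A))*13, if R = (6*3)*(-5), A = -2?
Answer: -1170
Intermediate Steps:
R = -90 (R = 18*(-5) = -90)
(R*x(A))*13 = -90*1*13 = -90*13 = -1170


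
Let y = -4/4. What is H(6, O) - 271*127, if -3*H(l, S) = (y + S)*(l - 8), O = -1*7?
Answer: -103267/3 ≈ -34422.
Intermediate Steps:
O = -7
y = -1 (y = -4*1/4 = -1)
H(l, S) = -(-1 + S)*(-8 + l)/3 (H(l, S) = -(-1 + S)*(l - 8)/3 = -(-1 + S)*(-8 + l)/3)
H(6, O) - 271*127 = (-8/3 + (1/3)*6 + (8/3)*(-7) - 1/3*(-7)*6) - 271*127 = (-8/3 + 2 - 56/3 + 14) - 34417 = -16/3 - 34417 = -103267/3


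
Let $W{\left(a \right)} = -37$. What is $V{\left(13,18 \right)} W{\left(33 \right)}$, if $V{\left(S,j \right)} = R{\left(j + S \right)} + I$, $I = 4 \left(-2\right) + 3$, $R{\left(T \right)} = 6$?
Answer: $-37$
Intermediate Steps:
$I = -5$ ($I = -8 + 3 = -5$)
$V{\left(S,j \right)} = 1$ ($V{\left(S,j \right)} = 6 - 5 = 1$)
$V{\left(13,18 \right)} W{\left(33 \right)} = 1 \left(-37\right) = -37$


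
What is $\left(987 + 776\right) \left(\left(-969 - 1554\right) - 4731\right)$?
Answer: $-12788802$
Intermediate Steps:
$\left(987 + 776\right) \left(\left(-969 - 1554\right) - 4731\right) = 1763 \left(-2523 - 4731\right) = 1763 \left(-7254\right) = -12788802$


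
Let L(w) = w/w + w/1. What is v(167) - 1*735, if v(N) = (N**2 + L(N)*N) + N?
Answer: 55377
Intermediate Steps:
L(w) = 1 + w (L(w) = 1 + w*1 = 1 + w)
v(N) = N + N**2 + N*(1 + N) (v(N) = (N**2 + (1 + N)*N) + N = (N**2 + N*(1 + N)) + N = N + N**2 + N*(1 + N))
v(167) - 1*735 = 2*167*(1 + 167) - 1*735 = 2*167*168 - 735 = 56112 - 735 = 55377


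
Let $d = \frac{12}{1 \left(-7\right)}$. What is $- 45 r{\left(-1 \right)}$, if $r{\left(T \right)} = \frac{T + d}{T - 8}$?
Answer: $- \frac{95}{7} \approx -13.571$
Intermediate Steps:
$d = - \frac{12}{7}$ ($d = \frac{12}{-7} = 12 \left(- \frac{1}{7}\right) = - \frac{12}{7} \approx -1.7143$)
$r{\left(T \right)} = \frac{- \frac{12}{7} + T}{-8 + T}$ ($r{\left(T \right)} = \frac{T - \frac{12}{7}}{T - 8} = \frac{- \frac{12}{7} + T}{-8 + T}$)
$- 45 r{\left(-1 \right)} = - 45 \frac{- \frac{12}{7} - 1}{-8 - 1} = - 45 \frac{1}{-9} \left(- \frac{19}{7}\right) = - 45 \left(\left(- \frac{1}{9}\right) \left(- \frac{19}{7}\right)\right) = \left(-45\right) \frac{19}{63} = - \frac{95}{7}$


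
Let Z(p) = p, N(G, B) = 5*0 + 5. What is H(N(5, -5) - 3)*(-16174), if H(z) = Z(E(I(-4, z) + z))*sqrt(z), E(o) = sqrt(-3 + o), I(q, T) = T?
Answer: -16174*sqrt(2) ≈ -22874.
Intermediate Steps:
N(G, B) = 5 (N(G, B) = 0 + 5 = 5)
H(z) = sqrt(z)*sqrt(-3 + 2*z) (H(z) = sqrt(-3 + (z + z))*sqrt(z) = sqrt(-3 + 2*z)*sqrt(z) = sqrt(z)*sqrt(-3 + 2*z))
H(N(5, -5) - 3)*(-16174) = (sqrt(5 - 3)*sqrt(-3 + 2*(5 - 3)))*(-16174) = (sqrt(2)*sqrt(-3 + 2*2))*(-16174) = (sqrt(2)*sqrt(-3 + 4))*(-16174) = (sqrt(2)*sqrt(1))*(-16174) = (sqrt(2)*1)*(-16174) = sqrt(2)*(-16174) = -16174*sqrt(2)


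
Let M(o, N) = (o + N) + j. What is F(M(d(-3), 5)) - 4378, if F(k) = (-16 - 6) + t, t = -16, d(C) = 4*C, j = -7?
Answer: -4416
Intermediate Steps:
M(o, N) = -7 + N + o (M(o, N) = (o + N) - 7 = (N + o) - 7 = -7 + N + o)
F(k) = -38 (F(k) = (-16 - 6) - 16 = -22 - 16 = -38)
F(M(d(-3), 5)) - 4378 = -38 - 4378 = -4416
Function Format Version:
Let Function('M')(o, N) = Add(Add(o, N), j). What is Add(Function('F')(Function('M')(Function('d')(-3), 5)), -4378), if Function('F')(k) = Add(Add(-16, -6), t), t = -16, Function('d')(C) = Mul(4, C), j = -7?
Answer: -4416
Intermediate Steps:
Function('M')(o, N) = Add(-7, N, o) (Function('M')(o, N) = Add(Add(o, N), -7) = Add(Add(N, o), -7) = Add(-7, N, o))
Function('F')(k) = -38 (Function('F')(k) = Add(Add(-16, -6), -16) = Add(-22, -16) = -38)
Add(Function('F')(Function('M')(Function('d')(-3), 5)), -4378) = Add(-38, -4378) = -4416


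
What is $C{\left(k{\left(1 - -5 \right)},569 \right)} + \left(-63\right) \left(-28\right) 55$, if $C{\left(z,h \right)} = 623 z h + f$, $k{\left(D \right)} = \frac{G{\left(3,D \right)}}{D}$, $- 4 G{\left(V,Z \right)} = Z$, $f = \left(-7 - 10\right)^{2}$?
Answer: $\frac{34749}{4} \approx 8687.3$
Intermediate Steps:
$f = 289$ ($f = \left(-17\right)^{2} = 289$)
$G{\left(V,Z \right)} = - \frac{Z}{4}$
$k{\left(D \right)} = - \frac{1}{4}$ ($k{\left(D \right)} = \frac{\left(- \frac{1}{4}\right) D}{D} = - \frac{1}{4}$)
$C{\left(z,h \right)} = 289 + 623 h z$ ($C{\left(z,h \right)} = 623 z h + 289 = 623 h z + 289 = 289 + 623 h z$)
$C{\left(k{\left(1 - -5 \right)},569 \right)} + \left(-63\right) \left(-28\right) 55 = \left(289 + 623 \cdot 569 \left(- \frac{1}{4}\right)\right) + \left(-63\right) \left(-28\right) 55 = \left(289 - \frac{354487}{4}\right) + 1764 \cdot 55 = - \frac{353331}{4} + 97020 = \frac{34749}{4}$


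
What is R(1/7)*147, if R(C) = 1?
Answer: 147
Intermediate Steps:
R(1/7)*147 = 1*147 = 147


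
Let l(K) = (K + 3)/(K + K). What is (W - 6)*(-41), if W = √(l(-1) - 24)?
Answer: 246 - 205*I ≈ 246.0 - 205.0*I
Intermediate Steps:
l(K) = (3 + K)/(2*K) (l(K) = (3 + K)/((2*K)) = (3 + K)*(1/(2*K)) = (3 + K)/(2*K))
W = 5*I (W = √((½)*(3 - 1)/(-1) - 24) = √((½)*(-1)*2 - 24) = √(-1 - 24) = √(-25) = 5*I ≈ 5.0*I)
(W - 6)*(-41) = (5*I - 6)*(-41) = (-6 + 5*I)*(-41) = 246 - 205*I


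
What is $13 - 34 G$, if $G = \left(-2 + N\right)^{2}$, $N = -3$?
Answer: $-837$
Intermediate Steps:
$G = 25$ ($G = \left(-2 - 3\right)^{2} = \left(-5\right)^{2} = 25$)
$13 - 34 G = 13 - 850 = -837$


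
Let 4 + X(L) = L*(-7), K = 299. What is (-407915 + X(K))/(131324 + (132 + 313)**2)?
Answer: -410012/329349 ≈ -1.2449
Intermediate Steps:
X(L) = -4 - 7*L (X(L) = -4 + L*(-7) = -4 - 7*L)
(-407915 + X(K))/(131324 + (132 + 313)**2) = (-407915 + (-4 - 7*299))/(131324 + (132 + 313)**2) = (-407915 + (-4 - 2093))/(131324 + 445**2) = (-407915 - 2097)/(131324 + 198025) = -410012/329349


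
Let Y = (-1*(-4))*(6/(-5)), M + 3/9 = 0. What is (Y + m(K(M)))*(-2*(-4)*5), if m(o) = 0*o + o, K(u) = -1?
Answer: -232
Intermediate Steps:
M = -⅓ (M = -⅓ + 0 = -⅓ ≈ -0.33333)
m(o) = o (m(o) = 0 + o = o)
Y = -24/5 (Y = 4*(6*(-⅕)) = 4*(-6/5) = -24/5 ≈ -4.8000)
(Y + m(K(M)))*(-2*(-4)*5) = (-24/5 - 1)*(-2*(-4)*5) = -232*5/5 = -29/5*40 = -232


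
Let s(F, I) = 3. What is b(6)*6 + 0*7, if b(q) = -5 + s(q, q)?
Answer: -12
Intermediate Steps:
b(q) = -2 (b(q) = -5 + 3 = -2)
b(6)*6 + 0*7 = -2*6 + 0*7 = -12 + 0 = -12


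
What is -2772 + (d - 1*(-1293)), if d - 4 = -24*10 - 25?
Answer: -1740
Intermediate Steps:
d = -261 (d = 4 + (-24*10 - 25) = 4 + (-240 - 25) = 4 - 265 = -261)
-2772 + (d - 1*(-1293)) = -2772 + (-261 - 1*(-1293)) = -2772 + (-261 + 1293) = -2772 + 1032 = -1740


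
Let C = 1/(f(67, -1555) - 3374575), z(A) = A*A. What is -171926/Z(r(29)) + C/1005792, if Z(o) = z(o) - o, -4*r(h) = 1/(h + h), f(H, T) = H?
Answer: -31407702451113283928297/790814384028288 ≈ -3.9716e+7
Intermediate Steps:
z(A) = A²
r(h) = -1/(8*h) (r(h) = -1/(4*(h + h)) = -1/(2*h)/4 = -1/(8*h))
Z(o) = o² - o
C = -1/3374508 (C = 1/(67 - 3374575) = 1/(-3374508) = -1/3374508 ≈ -2.9634e-7)
-171926/Z(r(29)) + C/1005792 = -171926*(-232/(-1 - ⅛/29)) - 1/3374508/1005792 = -171926*(-232/(-1 - ⅛*1/29)) - 1/3374508*1/1005792 = -171926*(-232/(-1 - 1/232)) - 1/3394053150336 = -171926/((-1/232*(-233/232))) - 1/3394053150336 = -171926/233/53824 - 1/3394053150336 = -171926*53824/233 - 1/3394053150336 = -9253745024/233 - 1/3394053150336 = -31407702451113283928297/790814384028288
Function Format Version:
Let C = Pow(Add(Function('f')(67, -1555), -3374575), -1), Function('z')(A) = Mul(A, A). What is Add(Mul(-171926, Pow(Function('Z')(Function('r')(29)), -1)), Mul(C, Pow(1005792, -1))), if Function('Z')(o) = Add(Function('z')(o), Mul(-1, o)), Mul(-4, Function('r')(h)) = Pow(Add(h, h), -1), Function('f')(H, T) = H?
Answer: Rational(-31407702451113283928297, 790814384028288) ≈ -3.9716e+7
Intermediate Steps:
Function('z')(A) = Pow(A, 2)
Function('r')(h) = Mul(Rational(-1, 8), Pow(h, -1)) (Function('r')(h) = Mul(Rational(-1, 4), Pow(Add(h, h), -1)) = Mul(Rational(-1, 4), Pow(Mul(2, h), -1)) = Mul(Rational(-1, 4), Mul(Rational(1, 2), Pow(h, -1))) = Mul(Rational(-1, 8), Pow(h, -1)))
Function('Z')(o) = Add(Pow(o, 2), Mul(-1, o))
C = Rational(-1, 3374508) (C = Pow(Add(67, -3374575), -1) = Pow(-3374508, -1) = Rational(-1, 3374508) ≈ -2.9634e-7)
Add(Mul(-171926, Pow(Function('Z')(Function('r')(29)), -1)), Mul(C, Pow(1005792, -1))) = Add(Mul(-171926, Pow(Mul(Mul(Rational(-1, 8), Pow(29, -1)), Add(-1, Mul(Rational(-1, 8), Pow(29, -1)))), -1)), Mul(Rational(-1, 3374508), Pow(1005792, -1))) = Add(Mul(-171926, Pow(Mul(Mul(Rational(-1, 8), Rational(1, 29)), Add(-1, Mul(Rational(-1, 8), Rational(1, 29)))), -1)), Mul(Rational(-1, 3374508), Rational(1, 1005792))) = Add(Mul(-171926, Pow(Mul(Rational(-1, 232), Add(-1, Rational(-1, 232))), -1)), Rational(-1, 3394053150336)) = Add(Mul(-171926, Pow(Mul(Rational(-1, 232), Rational(-233, 232)), -1)), Rational(-1, 3394053150336)) = Add(Mul(-171926, Pow(Rational(233, 53824), -1)), Rational(-1, 3394053150336)) = Add(Mul(-171926, Rational(53824, 233)), Rational(-1, 3394053150336)) = Add(Rational(-9253745024, 233), Rational(-1, 3394053150336)) = Rational(-31407702451113283928297, 790814384028288)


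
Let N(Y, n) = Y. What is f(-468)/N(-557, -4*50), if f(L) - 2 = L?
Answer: 466/557 ≈ 0.83663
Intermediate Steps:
f(L) = 2 + L
f(-468)/N(-557, -4*50) = (2 - 468)/(-557) = -466*(-1/557) = 466/557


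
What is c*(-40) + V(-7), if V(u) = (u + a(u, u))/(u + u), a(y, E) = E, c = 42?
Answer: -1679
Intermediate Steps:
V(u) = 1 (V(u) = (u + u)/(u + u) = (2*u)/((2*u)) = (2*u)*(1/(2*u)) = 1)
c*(-40) + V(-7) = 42*(-40) + 1 = -1680 + 1 = -1679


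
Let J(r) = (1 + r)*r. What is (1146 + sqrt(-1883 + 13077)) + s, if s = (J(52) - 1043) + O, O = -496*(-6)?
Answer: 5835 + sqrt(11194) ≈ 5940.8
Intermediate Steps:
O = 2976
J(r) = r*(1 + r)
s = 4689 (s = (52*(1 + 52) - 1043) + 2976 = (52*53 - 1043) + 2976 = (2756 - 1043) + 2976 = 1713 + 2976 = 4689)
(1146 + sqrt(-1883 + 13077)) + s = (1146 + sqrt(-1883 + 13077)) + 4689 = (1146 + sqrt(11194)) + 4689 = 5835 + sqrt(11194)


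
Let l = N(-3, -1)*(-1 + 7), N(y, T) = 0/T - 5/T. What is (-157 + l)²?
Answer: 16129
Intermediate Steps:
N(y, T) = -5/T (N(y, T) = 0 - 5/T = -5/T)
l = 30 (l = (-5/(-1))*(-1 + 7) = -5*(-1)*6 = 5*6 = 30)
(-157 + l)² = (-157 + 30)² = (-127)² = 16129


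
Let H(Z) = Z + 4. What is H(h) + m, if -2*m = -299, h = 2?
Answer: 311/2 ≈ 155.50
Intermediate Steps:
H(Z) = 4 + Z
m = 299/2 (m = -1/2*(-299) = 299/2 ≈ 149.50)
H(h) + m = (4 + 2) + 299/2 = 6 + 299/2 = 311/2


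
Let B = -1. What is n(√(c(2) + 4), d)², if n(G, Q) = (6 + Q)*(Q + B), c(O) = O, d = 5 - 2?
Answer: 324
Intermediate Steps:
d = 3
n(G, Q) = (-1 + Q)*(6 + Q) (n(G, Q) = (6 + Q)*(Q - 1) = (6 + Q)*(-1 + Q) = (-1 + Q)*(6 + Q))
n(√(c(2) + 4), d)² = (-6 + 3² + 5*3)² = (-6 + 9 + 15)² = 18² = 324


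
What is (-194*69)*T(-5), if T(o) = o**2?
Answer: -334650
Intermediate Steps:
(-194*69)*T(-5) = -194*69*(-5)**2 = -13386*25 = -334650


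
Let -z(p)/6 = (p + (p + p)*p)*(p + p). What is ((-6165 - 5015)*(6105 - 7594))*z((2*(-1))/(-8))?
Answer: -37455795/2 ≈ -1.8728e+7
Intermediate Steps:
z(p) = -12*p*(p + 2*p**2) (z(p) = -6*(p + (p + p)*p)*(p + p) = -6*(p + (2*p)*p)*2*p = -6*(p + 2*p**2)*2*p = -12*p*(p + 2*p**2))
((-6165 - 5015)*(6105 - 7594))*z((2*(-1))/(-8)) = ((-6165 - 5015)*(6105 - 7594))*(((2*(-1))/(-8))**2*(-12 - 24*2*(-1)/(-8))) = (-11180*(-1489))*((-2*(-1/8))**2*(-12 - (-48)*(-1)/8)) = 16647020*((1/4)**2*(-12 - 24*1/4)) = 16647020*((-12 - 6)/16) = 16647020*((1/16)*(-18)) = 16647020*(-9/8) = -37455795/2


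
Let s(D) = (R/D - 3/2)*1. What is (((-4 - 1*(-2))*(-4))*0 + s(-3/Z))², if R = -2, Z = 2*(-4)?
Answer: 1681/36 ≈ 46.694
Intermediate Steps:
Z = -8
s(D) = -3/2 - 2/D (s(D) = (-2/D - 3/2)*1 = (-3/2 - 2/D)*1 = -3/2 - 2/D)
(((-4 - 1*(-2))*(-4))*0 + s(-3/Z))² = (((-4 - 1*(-2))*(-4))*0 + (-3/2 - 2/((-3/(-8)))))² = (((-4 + 2)*(-4))*0 + (-3/2 - 2/((-3*(-⅛)))))² = (-2*(-4)*0 + (-3/2 - 2/3/8))² = (8*0 + (-3/2 - 2*8/3))² = (0 + (-3/2 - 16/3))² = (0 - 41/6)² = (-41/6)² = 1681/36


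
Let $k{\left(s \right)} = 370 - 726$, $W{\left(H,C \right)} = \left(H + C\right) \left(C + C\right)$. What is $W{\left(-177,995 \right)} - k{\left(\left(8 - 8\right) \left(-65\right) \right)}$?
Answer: $1628176$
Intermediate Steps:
$W{\left(H,C \right)} = 2 C \left(C + H\right)$ ($W{\left(H,C \right)} = \left(C + H\right) 2 C = 2 C \left(C + H\right)$)
$k{\left(s \right)} = -356$ ($k{\left(s \right)} = 370 - 726 = -356$)
$W{\left(-177,995 \right)} - k{\left(\left(8 - 8\right) \left(-65\right) \right)} = 2 \cdot 995 \left(995 - 177\right) - -356 = 2 \cdot 995 \cdot 818 + 356 = 1627820 + 356 = 1628176$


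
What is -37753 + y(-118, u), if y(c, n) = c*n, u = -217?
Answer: -12147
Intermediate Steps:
-37753 + y(-118, u) = -37753 - 118*(-217) = -37753 + 25606 = -12147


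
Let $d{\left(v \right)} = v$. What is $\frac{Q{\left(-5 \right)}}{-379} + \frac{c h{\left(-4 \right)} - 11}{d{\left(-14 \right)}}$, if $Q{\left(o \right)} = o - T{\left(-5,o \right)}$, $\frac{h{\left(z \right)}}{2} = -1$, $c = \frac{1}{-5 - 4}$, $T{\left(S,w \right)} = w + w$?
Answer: $\frac{36133}{47754} \approx 0.75665$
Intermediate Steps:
$T{\left(S,w \right)} = 2 w$
$c = - \frac{1}{9}$ ($c = \frac{1}{-9} = - \frac{1}{9} \approx -0.11111$)
$h{\left(z \right)} = -2$ ($h{\left(z \right)} = 2 \left(-1\right) = -2$)
$Q{\left(o \right)} = - o$ ($Q{\left(o \right)} = o - 2 o = - o$)
$\frac{Q{\left(-5 \right)}}{-379} + \frac{c h{\left(-4 \right)} - 11}{d{\left(-14 \right)}} = \frac{\left(-1\right) \left(-5\right)}{-379} + \frac{\left(- \frac{1}{9}\right) \left(-2\right) - 11}{-14} = 5 \left(- \frac{1}{379}\right) + \left(\frac{2}{9} - 11\right) \left(- \frac{1}{14}\right) = - \frac{5}{379} - - \frac{97}{126} = - \frac{5}{379} + \frac{97}{126} = \frac{36133}{47754}$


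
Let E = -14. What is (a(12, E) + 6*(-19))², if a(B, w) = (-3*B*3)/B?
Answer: 15129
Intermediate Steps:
a(B, w) = -9 (a(B, w) = (-9*B)/B = -9)
(a(12, E) + 6*(-19))² = (-9 + 6*(-19))² = (-9 - 114)² = (-123)² = 15129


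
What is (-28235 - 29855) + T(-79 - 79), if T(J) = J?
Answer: -58248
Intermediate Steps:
(-28235 - 29855) + T(-79 - 79) = (-28235 - 29855) + (-79 - 79) = -58090 - 158 = -58248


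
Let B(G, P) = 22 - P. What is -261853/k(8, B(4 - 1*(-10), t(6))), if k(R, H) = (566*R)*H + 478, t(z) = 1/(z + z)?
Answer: -785559/299150 ≈ -2.6260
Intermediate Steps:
t(z) = 1/(2*z)
k(R, H) = 478 + 566*H*R (k(R, H) = 566*H*R + 478 = 478 + 566*H*R)
-261853/k(8, B(4 - 1*(-10), t(6))) = -261853/(478 + 566*(22 - 1/(2*6))*8) = -261853/(478 + 566*(22 - 1*1/12)*8) = -261853/(478 + 566*(22 - 1/12)*8) = -261853/(478 + 566*(263/12)*8) = -261853/(478 + 297716/3) = -261853/299150/3 = -261853*3/299150 = -785559/299150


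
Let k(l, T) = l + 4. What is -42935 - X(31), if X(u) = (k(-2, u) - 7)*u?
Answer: -42780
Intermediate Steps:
k(l, T) = 4 + l
X(u) = -5*u (X(u) = ((4 - 2) - 7)*u = (2 - 7)*u = -5*u)
-42935 - X(31) = -42935 - (-5)*31 = -42935 - 1*(-155) = -42935 + 155 = -42780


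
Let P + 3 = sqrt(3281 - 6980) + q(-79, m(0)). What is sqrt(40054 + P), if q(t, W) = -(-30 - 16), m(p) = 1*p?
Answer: sqrt(40097 + 3*I*sqrt(411)) ≈ 200.24 + 0.152*I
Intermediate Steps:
m(p) = p
q(t, W) = 46 (q(t, W) = -1*(-46) = 46)
P = 43 + 3*I*sqrt(411) (P = -3 + (sqrt(3281 - 6980) + 46) = -3 + (sqrt(-3699) + 46) = -3 + (3*I*sqrt(411) + 46) = -3 + (46 + 3*I*sqrt(411)) = 43 + 3*I*sqrt(411) ≈ 43.0 + 60.819*I)
sqrt(40054 + P) = sqrt(40054 + (43 + 3*I*sqrt(411))) = sqrt(40097 + 3*I*sqrt(411))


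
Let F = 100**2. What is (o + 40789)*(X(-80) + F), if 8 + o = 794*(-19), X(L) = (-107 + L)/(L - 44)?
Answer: 31866604965/124 ≈ 2.5699e+8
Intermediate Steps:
X(L) = (-107 + L)/(-44 + L)
o = -15094 (o = -8 + 794*(-19) = -8 - 15086 = -15094)
F = 10000
(o + 40789)*(X(-80) + F) = (-15094 + 40789)*((-107 - 80)/(-44 - 80) + 10000) = 25695*(-187/(-124) + 10000) = 25695*(-1/124*(-187) + 10000) = 25695*(187/124 + 10000) = 25695*(1240187/124) = 31866604965/124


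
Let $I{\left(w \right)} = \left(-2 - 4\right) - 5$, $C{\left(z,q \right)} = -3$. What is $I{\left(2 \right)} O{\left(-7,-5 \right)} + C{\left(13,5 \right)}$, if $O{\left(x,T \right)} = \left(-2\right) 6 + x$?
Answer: $206$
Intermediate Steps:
$O{\left(x,T \right)} = -12 + x$
$I{\left(w \right)} = -11$ ($I{\left(w \right)} = -6 - 5 = -11$)
$I{\left(2 \right)} O{\left(-7,-5 \right)} + C{\left(13,5 \right)} = - 11 \left(-12 - 7\right) - 3 = \left(-11\right) \left(-19\right) - 3 = 209 - 3 = 206$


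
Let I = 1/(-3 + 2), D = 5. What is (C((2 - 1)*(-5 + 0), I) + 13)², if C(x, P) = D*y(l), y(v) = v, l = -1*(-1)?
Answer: 324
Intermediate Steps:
l = 1
I = -1 (I = 1/(-1) = -1)
C(x, P) = 5 (C(x, P) = 5*1 = 5)
(C((2 - 1)*(-5 + 0), I) + 13)² = (5 + 13)² = 18² = 324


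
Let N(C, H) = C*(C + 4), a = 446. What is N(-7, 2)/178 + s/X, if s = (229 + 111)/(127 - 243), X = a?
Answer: 64121/575563 ≈ 0.11141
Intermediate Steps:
N(C, H) = C*(4 + C)
X = 446
s = -85/29 (s = 340/(-116) = 340*(-1/116) = -85/29 ≈ -2.9310)
N(-7, 2)/178 + s/X = -7*(4 - 7)/178 - 85/29/446 = -7*(-3)*(1/178) - 85/29*1/446 = 21*(1/178) - 85/12934 = 21/178 - 85/12934 = 64121/575563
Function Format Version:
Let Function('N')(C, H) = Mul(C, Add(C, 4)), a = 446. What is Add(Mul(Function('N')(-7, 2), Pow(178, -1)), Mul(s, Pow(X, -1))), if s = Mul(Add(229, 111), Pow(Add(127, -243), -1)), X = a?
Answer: Rational(64121, 575563) ≈ 0.11141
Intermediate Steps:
Function('N')(C, H) = Mul(C, Add(4, C))
X = 446
s = Rational(-85, 29) (s = Mul(340, Pow(-116, -1)) = Mul(340, Rational(-1, 116)) = Rational(-85, 29) ≈ -2.9310)
Add(Mul(Function('N')(-7, 2), Pow(178, -1)), Mul(s, Pow(X, -1))) = Add(Mul(Mul(-7, Add(4, -7)), Pow(178, -1)), Mul(Rational(-85, 29), Pow(446, -1))) = Add(Mul(Mul(-7, -3), Rational(1, 178)), Mul(Rational(-85, 29), Rational(1, 446))) = Add(Mul(21, Rational(1, 178)), Rational(-85, 12934)) = Add(Rational(21, 178), Rational(-85, 12934)) = Rational(64121, 575563)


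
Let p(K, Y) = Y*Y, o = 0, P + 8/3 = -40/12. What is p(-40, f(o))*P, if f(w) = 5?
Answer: -150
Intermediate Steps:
P = -6 (P = -8/3 - 40/12 = -8/3 - 40*1/12 = -8/3 - 10/3 = -6)
p(K, Y) = Y**2
p(-40, f(o))*P = 5**2*(-6) = 25*(-6) = -150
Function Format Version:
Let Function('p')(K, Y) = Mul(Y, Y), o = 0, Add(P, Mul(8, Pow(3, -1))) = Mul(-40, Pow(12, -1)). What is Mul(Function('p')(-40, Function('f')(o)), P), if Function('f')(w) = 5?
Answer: -150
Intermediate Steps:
P = -6 (P = Add(Rational(-8, 3), Mul(-40, Pow(12, -1))) = Add(Rational(-8, 3), Mul(-40, Rational(1, 12))) = Add(Rational(-8, 3), Rational(-10, 3)) = -6)
Function('p')(K, Y) = Pow(Y, 2)
Mul(Function('p')(-40, Function('f')(o)), P) = Mul(Pow(5, 2), -6) = Mul(25, -6) = -150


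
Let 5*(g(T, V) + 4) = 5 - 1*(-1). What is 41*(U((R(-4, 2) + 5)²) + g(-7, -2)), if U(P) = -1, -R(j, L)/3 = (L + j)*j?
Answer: -779/5 ≈ -155.80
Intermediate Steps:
R(j, L) = -3*j*(L + j) (R(j, L) = -3*(L + j)*j = -3*j*(L + j))
g(T, V) = -14/5 (g(T, V) = -4 + (5 - 1*(-1))/5 = -4 + (5 + 1)/5 = -4 + (⅕)*6 = -4 + 6/5 = -14/5)
41*(U((R(-4, 2) + 5)²) + g(-7, -2)) = 41*(-1 - 14/5) = 41*(-19/5) = -779/5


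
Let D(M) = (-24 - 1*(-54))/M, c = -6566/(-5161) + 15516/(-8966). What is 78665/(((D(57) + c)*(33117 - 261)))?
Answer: 6916203153301/196466329008 ≈ 35.203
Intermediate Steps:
c = -10603660/23136763 (c = -6566*(-1/5161) + 15516*(-1/8966) = 6566/5161 - 7758/4483 = -10603660/23136763 ≈ -0.45830)
D(M) = 30/M (D(M) = (-24 + 54)/M = 30/M)
78665/(((D(57) + c)*(33117 - 261))) = 78665/(((30/57 - 10603660/23136763)*(33117 - 261))) = 78665/(((30*(1/57) - 10603660/23136763)*32856)) = 78665/(((10/19 - 10603660/23136763)*32856)) = 78665/(((29898090/439598497)*32856)) = 78665/(982331645040/439598497) = 78665*(439598497/982331645040) = 6916203153301/196466329008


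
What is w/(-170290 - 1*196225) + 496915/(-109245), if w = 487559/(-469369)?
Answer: -17096924260158814/3758700491135715 ≈ -4.5486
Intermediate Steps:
w = -487559/469369 (w = 487559*(-1/469369) = -487559/469369 ≈ -1.0388)
w/(-170290 - 1*196225) + 496915/(-109245) = -487559/(469369*(-170290 - 1*196225)) + 496915/(-109245) = -487559/(469369*(-170290 - 196225)) + 496915*(-1/109245) = -487559/469369/(-366515) - 99383/21849 = -487559/469369*(-1/366515) - 99383/21849 = 487559/172030779035 - 99383/21849 = -17096924260158814/3758700491135715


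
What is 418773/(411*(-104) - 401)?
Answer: -418773/43145 ≈ -9.7062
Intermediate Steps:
418773/(411*(-104) - 401) = 418773/(-42744 - 401) = 418773/(-43145) = 418773*(-1/43145) = -418773/43145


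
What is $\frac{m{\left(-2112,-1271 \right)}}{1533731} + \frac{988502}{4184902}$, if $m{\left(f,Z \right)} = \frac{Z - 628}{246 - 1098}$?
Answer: $\frac{215286979378087}{911428977969404} \approx 0.23621$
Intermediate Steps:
$m{\left(f,Z \right)} = \frac{157}{213} - \frac{Z}{852}$ ($m{\left(f,Z \right)} = \frac{-628 + Z}{-852} = \left(-628 + Z\right) \left(- \frac{1}{852}\right) = \frac{157}{213} - \frac{Z}{852}$)
$\frac{m{\left(-2112,-1271 \right)}}{1533731} + \frac{988502}{4184902} = \frac{\frac{157}{213} - - \frac{1271}{852}}{1533731} + \frac{988502}{4184902} = \left(\frac{157}{213} + \frac{1271}{852}\right) \frac{1}{1533731} + 988502 \cdot \frac{1}{4184902} = \frac{633}{284} \cdot \frac{1}{1533731} + \frac{494251}{2092451} = \frac{633}{435579604} + \frac{494251}{2092451} = \frac{215286979378087}{911428977969404}$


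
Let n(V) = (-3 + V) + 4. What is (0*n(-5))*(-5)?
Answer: 0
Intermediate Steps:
n(V) = 1 + V
(0*n(-5))*(-5) = (0*(1 - 5))*(-5) = (0*(-4))*(-5) = 0*(-5) = 0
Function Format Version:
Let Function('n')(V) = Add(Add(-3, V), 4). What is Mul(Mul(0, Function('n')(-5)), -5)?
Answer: 0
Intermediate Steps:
Function('n')(V) = Add(1, V)
Mul(Mul(0, Function('n')(-5)), -5) = Mul(Mul(0, Add(1, -5)), -5) = Mul(Mul(0, -4), -5) = Mul(0, -5) = 0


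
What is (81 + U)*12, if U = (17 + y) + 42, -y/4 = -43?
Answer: 3744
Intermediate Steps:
y = 172 (y = -4*(-43) = 172)
U = 231 (U = (17 + 172) + 42 = 189 + 42 = 231)
(81 + U)*12 = (81 + 231)*12 = 312*12 = 3744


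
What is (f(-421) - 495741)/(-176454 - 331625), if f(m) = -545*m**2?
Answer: 7468622/39083 ≈ 191.10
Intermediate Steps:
(f(-421) - 495741)/(-176454 - 331625) = (-545*(-421)**2 - 495741)/(-176454 - 331625) = (-545*177241 - 495741)/(-508079) = (-96596345 - 495741)*(-1/508079) = -97092086*(-1/508079) = 7468622/39083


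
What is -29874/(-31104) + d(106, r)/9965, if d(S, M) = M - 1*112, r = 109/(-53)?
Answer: 519659335/547580736 ≈ 0.94901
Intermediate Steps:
r = -109/53 (r = 109*(-1/53) = -109/53 ≈ -2.0566)
d(S, M) = -112 + M (d(S, M) = M - 112 = -112 + M)
-29874/(-31104) + d(106, r)/9965 = -29874/(-31104) + (-112 - 109/53)/9965 = -29874*(-1/31104) - 6045/53*1/9965 = 4979/5184 - 1209/105629 = 519659335/547580736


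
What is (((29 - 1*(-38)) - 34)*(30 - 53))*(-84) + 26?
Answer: 63782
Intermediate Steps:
(((29 - 1*(-38)) - 34)*(30 - 53))*(-84) + 26 = (((29 + 38) - 34)*(-23))*(-84) + 26 = ((67 - 34)*(-23))*(-84) + 26 = (33*(-23))*(-84) + 26 = -759*(-84) + 26 = 63756 + 26 = 63782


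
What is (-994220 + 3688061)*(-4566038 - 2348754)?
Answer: -18627350196072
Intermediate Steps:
(-994220 + 3688061)*(-4566038 - 2348754) = 2693841*(-6914792) = -18627350196072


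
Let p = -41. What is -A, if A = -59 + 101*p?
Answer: 4200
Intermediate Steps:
A = -4200 (A = -59 + 101*(-41) = -59 - 4141 = -4200)
-A = -1*(-4200) = 4200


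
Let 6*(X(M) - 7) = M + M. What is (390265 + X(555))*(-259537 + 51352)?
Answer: -81287290545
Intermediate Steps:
X(M) = 7 + M/3 (X(M) = 7 + (M + M)/6 = 7 + (2*M)/6 = 7 + M/3)
(390265 + X(555))*(-259537 + 51352) = (390265 + (7 + (1/3)*555))*(-259537 + 51352) = (390265 + (7 + 185))*(-208185) = (390265 + 192)*(-208185) = 390457*(-208185) = -81287290545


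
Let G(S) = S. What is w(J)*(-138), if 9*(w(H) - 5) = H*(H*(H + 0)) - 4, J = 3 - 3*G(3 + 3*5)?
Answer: 6100060/3 ≈ 2.0334e+6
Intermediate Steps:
J = -51 (J = 3 - 3*(3 + 3*5) = 3 - 3*(3 + 15) = 3 - 3*18 = 3 - 54 = -51)
w(H) = 41/9 + H³/9 (w(H) = 5 + (H*(H*(H + 0)) - 4)/9 = 5 + (H*(H*H) - 4)/9 = 5 + (H*H² - 4)/9 = 5 + (H³ - 4)/9 = 5 + (-4 + H³)/9 = 5 + (-4/9 + H³/9) = 41/9 + H³/9)
w(J)*(-138) = (41/9 + (⅑)*(-51)³)*(-138) = (41/9 + (⅑)*(-132651))*(-138) = (41/9 - 14739)*(-138) = -132610/9*(-138) = 6100060/3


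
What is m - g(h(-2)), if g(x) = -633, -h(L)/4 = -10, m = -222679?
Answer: -222046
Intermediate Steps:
h(L) = 40 (h(L) = -4*(-10) = 40)
m - g(h(-2)) = -222679 - 1*(-633) = -222679 + 633 = -222046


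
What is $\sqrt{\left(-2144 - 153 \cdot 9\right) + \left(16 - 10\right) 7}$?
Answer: $7 i \sqrt{71} \approx 58.983 i$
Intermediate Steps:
$\sqrt{\left(-2144 - 153 \cdot 9\right) + \left(16 - 10\right) 7} = \sqrt{\left(-2144 - 1377\right) + 6 \cdot 7} = \sqrt{\left(-2144 - 1377\right) + 42} = \sqrt{-3521 + 42} = \sqrt{-3479} = 7 i \sqrt{71}$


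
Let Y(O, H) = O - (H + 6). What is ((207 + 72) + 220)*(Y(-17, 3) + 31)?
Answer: 2495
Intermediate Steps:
Y(O, H) = -6 + O - H (Y(O, H) = O - (6 + H) = O + (-6 - H) = -6 + O - H)
((207 + 72) + 220)*(Y(-17, 3) + 31) = ((207 + 72) + 220)*((-6 - 17 - 1*3) + 31) = (279 + 220)*((-6 - 17 - 3) + 31) = 499*(-26 + 31) = 499*5 = 2495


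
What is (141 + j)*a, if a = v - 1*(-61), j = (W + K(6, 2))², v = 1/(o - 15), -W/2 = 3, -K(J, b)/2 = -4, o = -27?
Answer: 371345/42 ≈ 8841.5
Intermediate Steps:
K(J, b) = 8 (K(J, b) = -2*(-4) = 8)
W = -6 (W = -2*3 = -6)
v = -1/42 (v = 1/(-27 - 15) = 1/(-42) = -1/42 ≈ -0.023810)
j = 4 (j = (-6 + 8)² = 2² = 4)
a = 2561/42 (a = -1/42 - 1*(-61) = -1/42 + 61 = 2561/42 ≈ 60.976)
(141 + j)*a = (141 + 4)*(2561/42) = 145*(2561/42) = 371345/42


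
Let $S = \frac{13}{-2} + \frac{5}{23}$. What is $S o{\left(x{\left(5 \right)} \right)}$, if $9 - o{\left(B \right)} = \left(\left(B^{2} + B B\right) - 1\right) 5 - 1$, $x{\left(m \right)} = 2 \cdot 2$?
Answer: $\frac{41905}{46} \approx 910.98$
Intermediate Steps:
$x{\left(m \right)} = 4$
$o{\left(B \right)} = 15 - 10 B^{2}$ ($o{\left(B \right)} = 9 - \left(\left(\left(B^{2} + B B\right) - 1\right) 5 - 1\right) = 9 - \left(\left(\left(B^{2} + B^{2}\right) - 1\right) 5 - 1\right) = 9 - \left(\left(2 B^{2} - 1\right) 5 - 1\right) = 9 - \left(\left(-1 + 2 B^{2}\right) 5 - 1\right) = 9 - \left(\left(-5 + 10 B^{2}\right) - 1\right) = 9 - \left(-6 + 10 B^{2}\right) = 15 - 10 B^{2}$)
$S = - \frac{289}{46}$ ($S = 13 \left(- \frac{1}{2}\right) + 5 \cdot \frac{1}{23} = - \frac{13}{2} + \frac{5}{23} = - \frac{289}{46} \approx -6.2826$)
$S o{\left(x{\left(5 \right)} \right)} = - \frac{289 \left(15 - 10 \cdot 4^{2}\right)}{46} = - \frac{289 \left(15 - 160\right)}{46} = \left(- \frac{289}{46}\right) \left(-145\right) = \frac{41905}{46}$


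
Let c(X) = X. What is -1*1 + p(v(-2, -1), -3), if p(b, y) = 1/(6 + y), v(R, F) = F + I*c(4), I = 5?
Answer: -⅔ ≈ -0.66667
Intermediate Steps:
v(R, F) = 20 + F (v(R, F) = F + 5*4 = F + 20 = 20 + F)
-1*1 + p(v(-2, -1), -3) = -1*1 + 1/(6 - 3) = -1 + 1/3 = -1 + ⅓ = -⅔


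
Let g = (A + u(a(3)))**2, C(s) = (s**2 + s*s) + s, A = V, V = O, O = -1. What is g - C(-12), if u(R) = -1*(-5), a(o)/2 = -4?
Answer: -260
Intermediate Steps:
a(o) = -8 (a(o) = 2*(-4) = -8)
u(R) = 5
V = -1
A = -1
C(s) = s + 2*s**2 (C(s) = (s**2 + s**2) + s = 2*s**2 + s = s + 2*s**2)
g = 16 (g = (-1 + 5)**2 = 4**2 = 16)
g - C(-12) = 16 - (-12)*(1 + 2*(-12)) = 16 - (-12)*(1 - 24) = 16 - (-12)*(-23) = 16 - 1*276 = 16 - 276 = -260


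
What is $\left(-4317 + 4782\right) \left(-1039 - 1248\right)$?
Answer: $-1063455$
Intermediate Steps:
$\left(-4317 + 4782\right) \left(-1039 - 1248\right) = 465 \left(-2287\right) = -1063455$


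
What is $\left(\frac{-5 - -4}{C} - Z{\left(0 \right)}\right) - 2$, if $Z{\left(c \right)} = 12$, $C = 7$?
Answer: $- \frac{99}{7} \approx -14.143$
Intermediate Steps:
$\left(\frac{-5 - -4}{C} - Z{\left(0 \right)}\right) - 2 = \left(\frac{-5 - -4}{7} - 12\right) - 2 = \left(\frac{-5 + 4}{7} - 12\right) - 2 = \left(\frac{1}{7} \left(-1\right) - 12\right) - 2 = \left(- \frac{1}{7} - 12\right) - 2 = - \frac{85}{7} - 2 = - \frac{99}{7}$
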